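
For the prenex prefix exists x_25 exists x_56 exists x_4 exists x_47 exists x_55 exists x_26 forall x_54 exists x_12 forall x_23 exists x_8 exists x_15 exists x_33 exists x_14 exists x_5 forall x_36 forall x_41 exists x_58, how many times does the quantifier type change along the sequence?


Walk the prefix and count type changes:
  position 1: exists -> exists
  position 2: exists -> exists
  position 3: exists -> exists
  position 4: exists -> exists
  position 5: exists -> exists
  position 6: exists -> forall <-- alternation
  position 7: forall -> exists <-- alternation
  position 8: exists -> forall <-- alternation
  position 9: forall -> exists <-- alternation
  position 10: exists -> exists
  position 11: exists -> exists
  position 12: exists -> exists
  position 13: exists -> exists
  position 14: exists -> forall <-- alternation
  position 15: forall -> forall
  position 16: forall -> exists <-- alternation
Total alternations = 6

6


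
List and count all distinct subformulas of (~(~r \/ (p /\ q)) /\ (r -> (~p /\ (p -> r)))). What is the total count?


Formula: (~(~r \/ (p /\ q)) /\ (r -> (~p /\ (p -> r))))
Subformulas found:
  1. q
  2. r
  3. p
  4. ~p
  5. ~r
  6. (p /\ q)
  7. (p -> r)
  8. (~p /\ (p -> r))
  9. (~r \/ (p /\ q))
  10. ~(~r \/ (p /\ q))
  11. (r -> (~p /\ (p -> r)))
  12. (~(~r \/ (p /\ q)) /\ (r -> (~p /\ (p -> r))))
Total distinct subformulas = 12

12


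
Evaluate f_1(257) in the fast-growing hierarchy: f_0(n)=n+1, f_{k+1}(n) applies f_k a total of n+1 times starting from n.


f_1(257) = f_0^258(257)
f_0 adds 1 each time, applied 258 times.
f_1(257) = 257 + 258 = 515

515


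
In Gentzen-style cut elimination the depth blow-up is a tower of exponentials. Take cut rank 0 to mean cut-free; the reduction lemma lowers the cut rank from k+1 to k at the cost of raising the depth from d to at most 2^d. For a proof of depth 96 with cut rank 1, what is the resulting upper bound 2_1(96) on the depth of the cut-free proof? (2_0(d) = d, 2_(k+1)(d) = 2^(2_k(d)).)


Each rank reduction sends depth d to at most 2^d; cut rank r needs r reductions.
2_0(96) = 96
2_1(96) = 2^96 = 79228162514264337593543950336
Cut-free depth bound = 79228162514264337593543950336

79228162514264337593543950336


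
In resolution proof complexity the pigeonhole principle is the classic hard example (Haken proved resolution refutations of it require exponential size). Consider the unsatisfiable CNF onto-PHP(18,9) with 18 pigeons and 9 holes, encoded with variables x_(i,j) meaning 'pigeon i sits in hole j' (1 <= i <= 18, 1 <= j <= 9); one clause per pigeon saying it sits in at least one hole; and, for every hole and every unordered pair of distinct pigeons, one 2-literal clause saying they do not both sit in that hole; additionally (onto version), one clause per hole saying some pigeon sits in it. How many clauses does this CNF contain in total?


onto-PHP(18,9): 18 pigeons, 9 holes, 18*9 = 162 variables.
- pigeon clauses: one per pigeon -> 18 clauses
- hole clauses: 9 holes * C(18,2) = 9 * 153 -> 1377 clauses
- onto clauses: one per hole -> 9 clauses
Total clauses = 18 + 1377 + 9 = 1404

1404


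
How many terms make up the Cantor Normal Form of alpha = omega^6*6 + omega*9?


CNF: omega^6*6 + omega*9
Count the summands separated by '+':
  term 1: omega^6*6
  term 2: omega*9
Total terms = 2

2


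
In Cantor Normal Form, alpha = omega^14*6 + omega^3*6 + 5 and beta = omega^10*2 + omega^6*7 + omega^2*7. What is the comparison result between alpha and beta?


Compare term by term from highest exponent:
alpha = omega^14*6 + omega^3*6 + 5
beta = omega^10*2 + omega^6*7 + omega^2*7
Term 1: alpha has omega^14*6, beta has omega^10*2
Term 2: alpha has omega^3*6, beta has omega^6*7
Term 3: alpha has omega^0*5, beta has omega^2*7
Result: alpha > beta

alpha > beta


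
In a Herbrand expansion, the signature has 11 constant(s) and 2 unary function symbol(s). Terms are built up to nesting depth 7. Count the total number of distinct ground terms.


Herbrand terms by depth:
Depth 0: 11 constants
Depth 1: 22 new terms (running total: 33)
Depth 2: 44 new terms (running total: 77)
Depth 3: 88 new terms (running total: 165)
Depth 4: 176 new terms (running total: 341)
Depth 5: 352 new terms (running total: 693)
Depth 6: 704 new terms (running total: 1397)
Depth 7: 1408 new terms (running total: 2805)
Total distinct ground terms = 2805

2805


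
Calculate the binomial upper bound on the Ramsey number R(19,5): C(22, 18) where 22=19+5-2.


R(19,5) <= C(19+5-2, 19-1) = C(22, 18)
C(22, 18) = 22! / (18! * 4!)
= 7315

7315


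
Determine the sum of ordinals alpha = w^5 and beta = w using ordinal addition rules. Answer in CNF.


Ordinal addition w^5 + w:
Leading exponent of alpha (5) > leading exponent of beta (1).
Since alpha's term has higher exponent than beta's leading term,
the sum is simply alpha followed by beta.
Result = w^5 + w

w^5 + w


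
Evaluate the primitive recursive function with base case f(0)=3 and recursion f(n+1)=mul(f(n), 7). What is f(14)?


f(0) = 3
f(1) = mul(f(0), 7) = mul(3, 7) = 21
f(2) = mul(f(1), 7) = mul(21, 7) = 147
f(3) = mul(f(2), 7) = mul(147, 7) = 1029
f(4) = mul(f(3), 7) = mul(1029, 7) = 7203
f(5) = mul(f(4), 7) = mul(7203, 7) = 50421
f(6) = mul(f(5), 7) = mul(50421, 7) = 352947
f(7) = mul(f(6), 7) = mul(352947, 7) = 2470629
f(8) = mul(f(7), 7) = mul(2470629, 7) = 17294403
f(9) = mul(f(8), 7) = mul(17294403, 7) = 121060821
f(10) = mul(f(9), 7) = mul(121060821, 7) = 847425747
f(11) = mul(f(10), 7) = mul(847425747, 7) = 5931980229
f(12) = mul(f(11), 7) = mul(5931980229, 7) = 41523861603
f(13) = mul(f(12), 7) = mul(41523861603, 7) = 290667031221
f(14) = mul(f(13), 7) = mul(290667031221, 7) = 2034669218547


2034669218547


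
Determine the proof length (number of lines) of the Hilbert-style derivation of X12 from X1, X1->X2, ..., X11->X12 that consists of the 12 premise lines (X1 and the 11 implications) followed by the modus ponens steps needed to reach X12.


We have 12 premise lines: X1 and 11 implications.
Each implication is detached once by MP, giving 11 MP lines.
12 premise lines + 11 MP lines = 23 total lines.

23


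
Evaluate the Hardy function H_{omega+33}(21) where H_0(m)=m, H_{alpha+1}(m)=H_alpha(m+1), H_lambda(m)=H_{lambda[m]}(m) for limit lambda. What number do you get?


H_{omega+33}(21):
Unwind the 33 successor steps: H_{omega+33}(21) = H_omega(21+33) = H_omega(54).
H_omega(m) = H_m(m) = m + m = 2m.
Result = 2 * 54 = 108

108


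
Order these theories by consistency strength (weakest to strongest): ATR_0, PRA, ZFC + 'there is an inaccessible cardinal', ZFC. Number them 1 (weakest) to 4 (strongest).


Ordering by consistency strength:
1. PRA
2. ATR_0
3. ZFC
4. ZFC + 'there is an inaccessible cardinal'


ATR_0=2, PRA=1, ZFC + 'there is an inaccessible cardinal'=4, ZFC=3


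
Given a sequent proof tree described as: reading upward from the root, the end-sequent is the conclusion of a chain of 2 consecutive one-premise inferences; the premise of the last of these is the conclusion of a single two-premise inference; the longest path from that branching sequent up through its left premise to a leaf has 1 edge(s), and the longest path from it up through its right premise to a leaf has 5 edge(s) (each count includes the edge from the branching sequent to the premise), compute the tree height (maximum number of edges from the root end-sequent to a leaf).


Longest path through the left premise: 1 edges (measured from the branching sequent)
Longest path through the right premise: 5 edges
Height of the subtree rooted at the branching sequent: max(1, 5) = 5
The branching sequent sits 2 edges above the root (the chain of one-premise inferences), so height = 5 + 2 = 7

7


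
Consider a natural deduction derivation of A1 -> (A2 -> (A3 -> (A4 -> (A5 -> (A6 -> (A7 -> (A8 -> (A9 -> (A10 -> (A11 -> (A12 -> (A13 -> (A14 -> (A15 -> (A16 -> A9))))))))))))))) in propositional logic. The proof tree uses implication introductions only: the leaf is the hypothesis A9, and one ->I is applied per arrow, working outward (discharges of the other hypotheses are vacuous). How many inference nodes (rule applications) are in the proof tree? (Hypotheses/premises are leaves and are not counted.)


The formula has 16 arrows (->); its innermost consequent A9 is one of the antecedents,
so the proof starts from the hypothesis leaf A9 (not a rule application) and closes one arrow per ->I.
Building A1 -> (A2 -> (A3 -> (A4 -> (A5 -> (A6 -> (A7 -> (A8 -> (A9 -> (A10 -> (A11 -> (A12 -> (A13 -> (A14 -> (A15 -> (A16 -> A9))))))))))))))) therefore takes 16 nested implication introductions.
Total inference nodes = 16

16


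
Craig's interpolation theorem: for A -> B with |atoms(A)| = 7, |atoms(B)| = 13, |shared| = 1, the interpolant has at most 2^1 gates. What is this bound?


Shared atoms = 1
Craig interpolant size bound = 2^1
= 2

2


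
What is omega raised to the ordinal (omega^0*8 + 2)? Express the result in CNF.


omega^(omega^0*8 + 2):
omega^0 = 1, so the exponent is 8 + 2 = 10 (finite ordinal addition).
Result = omega^10, already a single CNF term.

omega^10


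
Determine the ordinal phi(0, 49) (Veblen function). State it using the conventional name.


phi(0, 49):
phi(0, beta) = omega^beta by definition.
phi(0, 49) = omega^49

omega^49


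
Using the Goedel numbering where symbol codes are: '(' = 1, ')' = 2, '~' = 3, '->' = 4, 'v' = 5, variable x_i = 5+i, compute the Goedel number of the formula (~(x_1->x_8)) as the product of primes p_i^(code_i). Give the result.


Formula: (~(x_1->x_8))
Symbol codes: [1, 3, 1, 6, 4, 13, 2, 2]
Primes: [2, 3, 5, 7, 11, 13, 17, 19]
p_1^1 = 2^1 = 2
p_2^3 = 3^3 = 27
p_3^1 = 5^1 = 5
p_4^6 = 7^6 = 117649
p_5^4 = 11^4 = 14641
p_6^13 = 13^13 = 302875106592253
p_7^2 = 17^2 = 289
p_8^2 = 19^2 = 361
Product = 14695736947405393312855187675910

14695736947405393312855187675910


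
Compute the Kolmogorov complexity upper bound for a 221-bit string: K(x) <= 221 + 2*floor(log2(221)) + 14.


floor(log2(221)) = 7
2 * 7 = 14
K(x) <= 221 + 14 + 14 = 249

249


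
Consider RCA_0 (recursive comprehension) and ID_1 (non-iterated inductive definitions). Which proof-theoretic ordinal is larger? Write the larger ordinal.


Proof-theoretic ordinal of RCA_0 (recursive comprehension): omega^omega
Proof-theoretic ordinal of ID_1 (non-iterated inductive definitions): psi_0(epsilon_{Omega+1})
Comparing: omega^omega < psi_0(epsilon_{Omega+1}).
The larger ordinal is psi_0(epsilon_{Omega+1}) (from ID_1 (non-iterated inductive definitions)).

psi_0(epsilon_{Omega+1})


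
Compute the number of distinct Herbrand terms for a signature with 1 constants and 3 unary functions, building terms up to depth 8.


Herbrand terms by depth:
Depth 0: 1 constants
Depth 1: 3 new terms (running total: 4)
Depth 2: 9 new terms (running total: 13)
Depth 3: 27 new terms (running total: 40)
Depth 4: 81 new terms (running total: 121)
Depth 5: 243 new terms (running total: 364)
Depth 6: 729 new terms (running total: 1093)
Depth 7: 2187 new terms (running total: 3280)
Depth 8: 6561 new terms (running total: 9841)
Total distinct ground terms = 9841

9841


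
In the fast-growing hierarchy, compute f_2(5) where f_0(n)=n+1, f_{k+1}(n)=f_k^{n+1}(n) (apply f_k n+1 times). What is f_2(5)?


f_2(5) = f_1^6(5)
f_1(m) = 2m + 1.
Iterating: f_1^k(n) = 2^k*(n+1) - 1.
f_2(5) = 2^6*(5+1) - 1 = 64*6 - 1 = 383

383


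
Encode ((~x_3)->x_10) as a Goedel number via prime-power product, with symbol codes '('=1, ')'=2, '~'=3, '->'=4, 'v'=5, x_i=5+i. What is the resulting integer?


Formula: ((~x_3)->x_10)
Symbol codes: [1, 1, 3, 8, 2, 4, 15, 2]
Primes: [2, 3, 5, 7, 11, 13, 17, 19]
p_1^1 = 2^1 = 2
p_2^1 = 3^1 = 3
p_3^3 = 5^3 = 125
p_4^8 = 7^8 = 5764801
p_5^2 = 11^2 = 121
p_6^4 = 13^4 = 28561
p_7^15 = 17^15 = 2862423051509815793
p_8^2 = 19^2 = 361
Product = 15439932082825569702921853614734184750

15439932082825569702921853614734184750


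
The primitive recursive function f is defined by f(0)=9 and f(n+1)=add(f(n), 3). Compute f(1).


f(0) = 9
f(1) = add(f(0), 3) = add(9, 3) = 12


12


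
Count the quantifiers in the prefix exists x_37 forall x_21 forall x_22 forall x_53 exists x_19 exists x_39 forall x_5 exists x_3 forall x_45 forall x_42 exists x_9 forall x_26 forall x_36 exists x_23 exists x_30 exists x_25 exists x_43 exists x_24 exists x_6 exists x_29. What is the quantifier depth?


Quantifier prefix has 20 quantifier symbols.
Quantifier depth = 20

20


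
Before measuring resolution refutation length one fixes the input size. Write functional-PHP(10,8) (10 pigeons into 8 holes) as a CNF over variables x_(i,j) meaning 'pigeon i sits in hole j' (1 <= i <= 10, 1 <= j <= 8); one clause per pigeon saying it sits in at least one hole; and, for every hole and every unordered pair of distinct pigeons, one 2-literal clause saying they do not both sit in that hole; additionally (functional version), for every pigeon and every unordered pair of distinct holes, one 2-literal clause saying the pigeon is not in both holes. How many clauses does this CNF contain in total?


functional-PHP(10,8): 10 pigeons, 8 holes, 10*8 = 80 variables.
- pigeon clauses: one per pigeon -> 10 clauses
- hole clauses: 8 holes * C(10,2) = 8 * 45 -> 360 clauses
- functional clauses: 10 pigeons * C(8,2) = 10 * 28 -> 280 clauses
Total clauses = 10 + 360 + 280 = 650

650


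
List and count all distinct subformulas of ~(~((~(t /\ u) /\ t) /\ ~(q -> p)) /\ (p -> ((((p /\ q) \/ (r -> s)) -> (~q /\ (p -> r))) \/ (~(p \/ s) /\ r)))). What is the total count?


Formula: ~(~((~(t /\ u) /\ t) /\ ~(q -> p)) /\ (p -> ((((p /\ q) \/ (r -> s)) -> (~q /\ (p -> r))) \/ (~(p \/ s) /\ r))))
Subformulas found:
  1. r
  2. q
  3. u
  4. s
  5. t
  6. p
  7. ~q
  8. (p /\ q)
  9. (q -> p)
  10. (p \/ s)
  11. (r -> s)
  12. (p -> r)
  13. (t /\ u)
  14. ~(p \/ s)
  15. ~(q -> p)
  16. ~(t /\ u)
  17. (~(p \/ s) /\ r)
  18. (~q /\ (p -> r))
  19. (~(t /\ u) /\ t)
  20. ((p /\ q) \/ (r -> s))
  21. ((~(t /\ u) /\ t) /\ ~(q -> p))
  22. ~((~(t /\ u) /\ t) /\ ~(q -> p))
  23. (((p /\ q) \/ (r -> s)) -> (~q /\ (p -> r)))
  24. ((((p /\ q) \/ (r -> s)) -> (~q /\ (p -> r))) \/ (~(p \/ s) /\ r))
  25. (p -> ((((p /\ q) \/ (r -> s)) -> (~q /\ (p -> r))) \/ (~(p \/ s) /\ r)))
  26. (~((~(t /\ u) /\ t) /\ ~(q -> p)) /\ (p -> ((((p /\ q) \/ (r -> s)) -> (~q /\ (p -> r))) \/ (~(p \/ s) /\ r))))
  27. ~(~((~(t /\ u) /\ t) /\ ~(q -> p)) /\ (p -> ((((p /\ q) \/ (r -> s)) -> (~q /\ (p -> r))) \/ (~(p \/ s) /\ r))))
Total distinct subformulas = 27

27


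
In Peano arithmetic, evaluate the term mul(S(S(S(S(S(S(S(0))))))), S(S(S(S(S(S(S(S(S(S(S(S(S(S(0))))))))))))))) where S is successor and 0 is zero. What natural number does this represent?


mul(S^7(0), S^14(0)):
S^7(0) = 7
S^14(0) = 14
7 * 14 = 98

98


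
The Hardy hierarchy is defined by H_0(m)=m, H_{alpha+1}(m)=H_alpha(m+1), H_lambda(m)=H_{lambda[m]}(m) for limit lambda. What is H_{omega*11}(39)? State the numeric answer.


H_{omega*11}(39):
For the Hardy hierarchy, H_{omega*k}(n) = 2^k * n.
2^11 = 2048.
2048 * 39 = 79872

79872


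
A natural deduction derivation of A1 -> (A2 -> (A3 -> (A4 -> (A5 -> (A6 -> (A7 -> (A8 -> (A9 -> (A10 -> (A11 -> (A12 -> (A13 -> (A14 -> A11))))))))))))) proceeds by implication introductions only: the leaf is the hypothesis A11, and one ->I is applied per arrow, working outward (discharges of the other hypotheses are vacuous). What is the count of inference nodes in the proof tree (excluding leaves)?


The formula has 14 arrows (->); its innermost consequent A11 is one of the antecedents,
so the proof starts from the hypothesis leaf A11 (not a rule application) and closes one arrow per ->I.
Building A1 -> (A2 -> (A3 -> (A4 -> (A5 -> (A6 -> (A7 -> (A8 -> (A9 -> (A10 -> (A11 -> (A12 -> (A13 -> (A14 -> A11))))))))))))) therefore takes 14 nested implication introductions.
Total inference nodes = 14

14


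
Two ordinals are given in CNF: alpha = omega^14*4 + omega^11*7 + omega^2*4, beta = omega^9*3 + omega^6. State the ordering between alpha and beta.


Compare term by term from highest exponent:
alpha = omega^14*4 + omega^11*7 + omega^2*4
beta = omega^9*3 + omega^6
Term 1: alpha has omega^14*4, beta has omega^9*3
Term 2: alpha has omega^11*7, beta has omega^6*1
Term 3: alpha has omega^2*4, beta has omega^0*0
Result: alpha > beta

alpha > beta


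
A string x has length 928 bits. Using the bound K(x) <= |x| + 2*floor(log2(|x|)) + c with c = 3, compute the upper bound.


floor(log2(928)) = 9
2 * 9 = 18
K(x) <= 928 + 18 + 3 = 949

949


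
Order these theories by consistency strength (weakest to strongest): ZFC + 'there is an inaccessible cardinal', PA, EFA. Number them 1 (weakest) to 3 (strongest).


Ordering by consistency strength:
1. EFA
2. PA
3. ZFC + 'there is an inaccessible cardinal'


ZFC + 'there is an inaccessible cardinal'=3, PA=2, EFA=1


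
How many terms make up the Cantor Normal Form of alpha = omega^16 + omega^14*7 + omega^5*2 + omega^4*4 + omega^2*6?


CNF: omega^16 + omega^14*7 + omega^5*2 + omega^4*4 + omega^2*6
Count the summands separated by '+':
  term 1: omega^16
  term 2: omega^14*7
  term 3: omega^5*2
  term 4: omega^4*4
  term 5: omega^2*6
Total terms = 5

5


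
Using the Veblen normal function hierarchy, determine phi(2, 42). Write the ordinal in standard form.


phi(2, 42):
phi(2, beta) = zeta_beta (the beta-th zeta number, fixed point of epsilon).
phi(2, 42) = zeta_42

zeta_42


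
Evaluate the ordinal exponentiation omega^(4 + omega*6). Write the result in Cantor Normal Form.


omega^(4 + omega*6):
In ordinal addition a term is absorbed by a following term of strictly larger exponent: 0 < 1, so 4 + omega*6 = omega*6.
omega raised to a CNF ordinal is a single CNF term: Result = omega^(omega*6)

omega^(omega*6)


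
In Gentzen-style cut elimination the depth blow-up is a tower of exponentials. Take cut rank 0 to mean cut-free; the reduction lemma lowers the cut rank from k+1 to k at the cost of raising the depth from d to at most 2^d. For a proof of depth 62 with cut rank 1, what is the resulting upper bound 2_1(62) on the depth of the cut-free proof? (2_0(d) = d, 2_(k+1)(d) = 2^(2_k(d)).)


Each rank reduction sends depth d to at most 2^d; cut rank r needs r reductions.
2_0(62) = 62
2_1(62) = 2^62 = 4611686018427387904
Cut-free depth bound = 4611686018427387904

4611686018427387904


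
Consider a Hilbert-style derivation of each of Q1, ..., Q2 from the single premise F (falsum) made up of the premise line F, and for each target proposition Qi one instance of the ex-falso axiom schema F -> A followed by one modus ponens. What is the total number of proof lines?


Ex falso, line by line:
- 1 premise line (F)
- 2 targets, each needing 1 axiom instance (F -> Qi) + 1 MP = 2 lines: 2 * 2 = 4
Total = 1 + 4 = 5 lines.

5


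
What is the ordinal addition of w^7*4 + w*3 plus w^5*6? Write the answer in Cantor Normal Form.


Ordinal addition (w^7*4 + w*3) + w^5*6:
alpha's leading term has exponent 7 > beta's exponent 5, so it survives.
alpha's tail term has exponent 1 < beta's exponent 5, so it is absorbed by beta.
In ordinal addition, any term followed by a strictly larger-exponent term is absorbed.
Result = w^7*4 + w^5*6

w^7*4 + w^5*6


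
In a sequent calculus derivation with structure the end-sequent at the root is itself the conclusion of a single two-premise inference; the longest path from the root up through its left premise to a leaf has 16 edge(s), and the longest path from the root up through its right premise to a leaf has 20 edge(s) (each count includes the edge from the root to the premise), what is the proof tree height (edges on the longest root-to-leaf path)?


Longest path through the left premise: 16 edges (measured from the branching sequent)
Longest path through the right premise: 20 edges
Height of the subtree rooted at the branching sequent: max(16, 20) = 20
The branching sequent is the root itself.
Total height = 20

20


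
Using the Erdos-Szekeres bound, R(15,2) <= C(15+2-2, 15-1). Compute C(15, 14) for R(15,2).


R(15,2) <= C(15+2-2, 15-1) = C(15, 14)
C(15, 14) = 15! / (14! * 1!)
= 15

15


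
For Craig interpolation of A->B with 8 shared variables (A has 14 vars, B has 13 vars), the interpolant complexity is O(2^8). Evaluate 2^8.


Shared atoms = 8
Craig interpolant size bound = 2^8
= 256

256


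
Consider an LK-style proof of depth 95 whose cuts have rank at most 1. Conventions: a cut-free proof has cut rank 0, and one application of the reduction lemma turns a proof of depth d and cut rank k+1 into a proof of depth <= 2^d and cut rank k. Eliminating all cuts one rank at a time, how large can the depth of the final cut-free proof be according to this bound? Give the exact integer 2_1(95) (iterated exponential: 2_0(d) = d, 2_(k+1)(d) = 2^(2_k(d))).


Each rank reduction sends depth d to at most 2^d; cut rank r needs r reductions.
2_0(95) = 95
2_1(95) = 2^95 = 39614081257132168796771975168
Cut-free depth bound = 39614081257132168796771975168

39614081257132168796771975168


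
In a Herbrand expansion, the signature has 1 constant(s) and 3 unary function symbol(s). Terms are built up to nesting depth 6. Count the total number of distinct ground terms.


Herbrand terms by depth:
Depth 0: 1 constants
Depth 1: 3 new terms (running total: 4)
Depth 2: 9 new terms (running total: 13)
Depth 3: 27 new terms (running total: 40)
Depth 4: 81 new terms (running total: 121)
Depth 5: 243 new terms (running total: 364)
Depth 6: 729 new terms (running total: 1093)
Total distinct ground terms = 1093

1093


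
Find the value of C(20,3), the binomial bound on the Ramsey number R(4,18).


R(4,18) <= C(4+18-2, 4-1) = C(20, 3)
C(20, 3) = 20! / (3! * 17!)
= 1140

1140


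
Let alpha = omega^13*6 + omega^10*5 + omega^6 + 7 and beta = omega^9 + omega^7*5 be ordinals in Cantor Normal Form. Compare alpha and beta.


Compare term by term from highest exponent:
alpha = omega^13*6 + omega^10*5 + omega^6 + 7
beta = omega^9 + omega^7*5
Term 1: alpha has omega^13*6, beta has omega^9*1
Term 2: alpha has omega^10*5, beta has omega^7*5
Term 3: alpha has omega^6*1, beta has omega^0*0
Term 4: alpha has omega^0*7, beta has omega^0*0
Result: alpha > beta

alpha > beta


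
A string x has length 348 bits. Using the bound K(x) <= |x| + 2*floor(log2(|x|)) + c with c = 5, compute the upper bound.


floor(log2(348)) = 8
2 * 8 = 16
K(x) <= 348 + 16 + 5 = 369

369


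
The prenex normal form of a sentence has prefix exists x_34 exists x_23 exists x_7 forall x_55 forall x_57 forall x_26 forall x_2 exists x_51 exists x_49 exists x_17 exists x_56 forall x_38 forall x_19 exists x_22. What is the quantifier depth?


Quantifier prefix has 14 quantifier symbols.
Quantifier depth = 14

14


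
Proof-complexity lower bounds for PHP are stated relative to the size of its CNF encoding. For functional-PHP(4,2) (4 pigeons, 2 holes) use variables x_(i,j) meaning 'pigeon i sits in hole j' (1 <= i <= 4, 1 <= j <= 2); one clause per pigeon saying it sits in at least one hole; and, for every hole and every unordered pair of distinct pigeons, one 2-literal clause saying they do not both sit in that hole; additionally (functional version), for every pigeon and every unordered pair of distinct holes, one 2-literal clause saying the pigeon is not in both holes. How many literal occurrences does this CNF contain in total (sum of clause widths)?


functional-PHP(4,2): 4 pigeons, 2 holes, 4*2 = 8 variables.
- pigeon clauses: one per pigeon -> 4 clauses of width 2 -> 8 literals
- hole clauses: 2 holes * C(4,2) = 2 * 6 -> 12 clauses of width 2 -> 24 literals
- functional clauses: 4 pigeons * C(2,2) = 4 * 1 -> 4 clauses of width 2 -> 8 literals
Total literal occurrences = 8 + 24 + 8 = 40

40


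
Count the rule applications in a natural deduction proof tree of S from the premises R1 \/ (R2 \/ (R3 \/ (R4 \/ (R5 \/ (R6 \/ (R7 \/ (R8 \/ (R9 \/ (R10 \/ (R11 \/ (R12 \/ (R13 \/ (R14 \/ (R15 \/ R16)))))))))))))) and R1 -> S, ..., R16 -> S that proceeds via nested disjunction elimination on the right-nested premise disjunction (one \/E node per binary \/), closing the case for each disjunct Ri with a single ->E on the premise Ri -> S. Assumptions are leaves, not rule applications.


The premise R1 \/ (R2 \/ (R3 \/ (R4 \/ (R5 \/ (R6 \/ (R7 \/ (R8 \/ (R9 \/ (R10 \/ (R11 \/ (R12 \/ (R13 \/ (R14 \/ (R15 \/ R16)))))))))))))) contains 16 disjuncts, hence 15 binary \/ connectives.
- Each binary \/ is eliminated once: 15 \/E nodes.
- Each of the 16 cases Ri derives S by one ->E with Ri -> S: 16 ->E nodes.
Total = 15 + 16 = 31

31


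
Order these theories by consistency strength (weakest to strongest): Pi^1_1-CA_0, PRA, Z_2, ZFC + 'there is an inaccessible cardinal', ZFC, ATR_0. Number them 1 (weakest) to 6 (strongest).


Ordering by consistency strength:
1. PRA
2. ATR_0
3. Pi^1_1-CA_0
4. Z_2
5. ZFC
6. ZFC + 'there is an inaccessible cardinal'


Pi^1_1-CA_0=3, PRA=1, Z_2=4, ZFC + 'there is an inaccessible cardinal'=6, ZFC=5, ATR_0=2


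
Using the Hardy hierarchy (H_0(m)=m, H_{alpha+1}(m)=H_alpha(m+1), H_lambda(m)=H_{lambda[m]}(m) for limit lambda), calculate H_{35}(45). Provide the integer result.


H_35(45):
For finite ordinals k, H_k(n) = n + k (each successor step adds 1).
H_35(45) = 45 + 35 = 80

80


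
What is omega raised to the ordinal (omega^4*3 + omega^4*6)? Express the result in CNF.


omega^(omega^4*3 + omega^4*6):
Both terms of the exponent have the same exponent 4, so they merge: omega^4*3 + omega^4*6 = omega^4*(3+6) = omega^4*9.
omega raised to a CNF ordinal is a single CNF term: Result = omega^(omega^4*9)

omega^(omega^4*9)


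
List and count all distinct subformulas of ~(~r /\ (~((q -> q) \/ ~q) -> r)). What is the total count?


Formula: ~(~r /\ (~((q -> q) \/ ~q) -> r))
Subformulas found:
  1. q
  2. r
  3. ~q
  4. ~r
  5. (q -> q)
  6. ((q -> q) \/ ~q)
  7. ~((q -> q) \/ ~q)
  8. (~((q -> q) \/ ~q) -> r)
  9. (~r /\ (~((q -> q) \/ ~q) -> r))
  10. ~(~r /\ (~((q -> q) \/ ~q) -> r))
Total distinct subformulas = 10

10


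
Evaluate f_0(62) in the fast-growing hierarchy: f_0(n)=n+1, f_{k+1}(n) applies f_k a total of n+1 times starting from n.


f_0(62) = 62 + 1 = 63

63


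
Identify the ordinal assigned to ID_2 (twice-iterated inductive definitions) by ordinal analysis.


The proof-theoretic ordinal of ID_2 (twice-iterated inductive definitions) is a standard result in ordinal analysis.
This ordinal is the supremum of order types of primitive recursive well-orderings
that the theory can prove to be well-ordered.
For ID_2 (twice-iterated inductive definitions), the proof-theoretic ordinal is psi_0(epsilon_{Omega_2+1}).

psi_0(epsilon_{Omega_2+1})


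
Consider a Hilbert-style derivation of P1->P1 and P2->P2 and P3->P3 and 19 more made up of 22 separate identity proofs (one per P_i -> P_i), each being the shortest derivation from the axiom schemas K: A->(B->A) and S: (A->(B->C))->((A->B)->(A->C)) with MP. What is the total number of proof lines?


The shortest proof of A->A from K and S in the Hilbert calculus has exactly 5 lines:
(1) K instance A->((A->A)->A), (2) S instance, (3) MP on 1,2, (4) K instance A->(A->A), (5) MP on 3,4.
For 22 independent identities: 22 * 5 = 110 lines total.

110


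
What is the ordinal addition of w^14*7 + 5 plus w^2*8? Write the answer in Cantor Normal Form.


Ordinal addition (w^14*7 + 5) + w^2*8:
alpha's leading term has exponent 14 > beta's exponent 2, so it survives.
alpha's tail term has exponent 0 < beta's exponent 2, so it is absorbed by beta.
In ordinal addition, any term followed by a strictly larger-exponent term is absorbed.
Result = w^14*7 + w^2*8

w^14*7 + w^2*8


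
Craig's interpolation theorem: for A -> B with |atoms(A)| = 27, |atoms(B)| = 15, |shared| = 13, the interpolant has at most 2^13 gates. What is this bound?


Shared atoms = 13
Craig interpolant size bound = 2^13
= 8192

8192


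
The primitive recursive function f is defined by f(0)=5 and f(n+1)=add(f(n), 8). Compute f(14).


f(0) = 5
f(1) = add(f(0), 8) = add(5, 8) = 13
f(2) = add(f(1), 8) = add(13, 8) = 21
f(3) = add(f(2), 8) = add(21, 8) = 29
f(4) = add(f(3), 8) = add(29, 8) = 37
f(5) = add(f(4), 8) = add(37, 8) = 45
f(6) = add(f(5), 8) = add(45, 8) = 53
f(7) = add(f(6), 8) = add(53, 8) = 61
f(8) = add(f(7), 8) = add(61, 8) = 69
f(9) = add(f(8), 8) = add(69, 8) = 77
f(10) = add(f(9), 8) = add(77, 8) = 85
f(11) = add(f(10), 8) = add(85, 8) = 93
f(12) = add(f(11), 8) = add(93, 8) = 101
f(13) = add(f(12), 8) = add(101, 8) = 109
f(14) = add(f(13), 8) = add(109, 8) = 117


117


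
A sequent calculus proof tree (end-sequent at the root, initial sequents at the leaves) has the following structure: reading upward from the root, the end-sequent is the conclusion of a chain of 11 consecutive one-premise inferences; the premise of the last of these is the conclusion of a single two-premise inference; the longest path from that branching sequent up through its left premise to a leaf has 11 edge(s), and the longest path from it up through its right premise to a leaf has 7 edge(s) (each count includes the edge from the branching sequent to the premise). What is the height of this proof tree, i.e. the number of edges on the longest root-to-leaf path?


Longest path through the left premise: 11 edges (measured from the branching sequent)
Longest path through the right premise: 7 edges
Height of the subtree rooted at the branching sequent: max(11, 7) = 11
The branching sequent sits 11 edges above the root (the chain of one-premise inferences), so height = 11 + 11 = 22

22


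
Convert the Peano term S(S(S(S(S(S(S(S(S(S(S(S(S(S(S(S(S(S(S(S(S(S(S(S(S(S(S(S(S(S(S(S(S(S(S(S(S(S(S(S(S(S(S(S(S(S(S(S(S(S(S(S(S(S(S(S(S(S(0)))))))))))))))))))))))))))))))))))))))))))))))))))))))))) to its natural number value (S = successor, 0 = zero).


Counting successors applied to 0:
58 applications of S to 0 = 58

58


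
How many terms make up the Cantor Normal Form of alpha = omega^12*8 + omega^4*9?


CNF: omega^12*8 + omega^4*9
Count the summands separated by '+':
  term 1: omega^12*8
  term 2: omega^4*9
Total terms = 2

2


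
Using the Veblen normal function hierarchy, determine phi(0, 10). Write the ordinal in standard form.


phi(0, 10):
phi(0, beta) = omega^beta by definition.
phi(0, 10) = omega^10

omega^10


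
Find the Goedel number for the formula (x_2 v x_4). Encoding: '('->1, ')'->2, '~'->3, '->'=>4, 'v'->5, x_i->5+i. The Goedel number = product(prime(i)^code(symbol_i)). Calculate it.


Formula: (x_2 v x_4)
Symbol codes: [1, 7, 5, 9, 2]
Primes: [2, 3, 5, 7, 11]
p_1^1 = 2^1 = 2
p_2^7 = 3^7 = 2187
p_3^5 = 5^5 = 3125
p_4^9 = 7^9 = 40353607
p_5^2 = 11^2 = 121
Product = 66741587247431250

66741587247431250


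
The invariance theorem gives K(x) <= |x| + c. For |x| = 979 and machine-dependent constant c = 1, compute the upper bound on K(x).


K(x) <= |x| + c = 979 + 1 = 980

980


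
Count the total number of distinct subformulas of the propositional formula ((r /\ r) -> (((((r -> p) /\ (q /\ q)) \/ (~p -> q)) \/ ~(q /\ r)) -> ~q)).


Formula: ((r /\ r) -> (((((r -> p) /\ (q /\ q)) \/ (~p -> q)) \/ ~(q /\ r)) -> ~q))
Subformulas found:
  1. r
  2. q
  3. p
  4. ~p
  5. ~q
  6. (q /\ r)
  7. (r /\ r)
  8. (r -> p)
  9. (q /\ q)
  10. (~p -> q)
  11. ~(q /\ r)
  12. ((r -> p) /\ (q /\ q))
  13. (((r -> p) /\ (q /\ q)) \/ (~p -> q))
  14. ((((r -> p) /\ (q /\ q)) \/ (~p -> q)) \/ ~(q /\ r))
  15. (((((r -> p) /\ (q /\ q)) \/ (~p -> q)) \/ ~(q /\ r)) -> ~q)
  16. ((r /\ r) -> (((((r -> p) /\ (q /\ q)) \/ (~p -> q)) \/ ~(q /\ r)) -> ~q))
Total distinct subformulas = 16

16


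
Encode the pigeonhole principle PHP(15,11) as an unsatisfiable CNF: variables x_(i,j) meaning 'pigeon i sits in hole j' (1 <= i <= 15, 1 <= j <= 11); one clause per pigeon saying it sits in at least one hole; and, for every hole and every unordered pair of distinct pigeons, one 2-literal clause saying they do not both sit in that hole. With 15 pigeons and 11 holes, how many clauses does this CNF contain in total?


PHP(15,11): 15 pigeons, 11 holes, 15*11 = 165 variables.
- pigeon clauses: one per pigeon -> 15 clauses
- hole clauses: 11 holes * C(15,2) = 11 * 105 -> 1155 clauses
Total clauses = 15 + 1155 = 1170

1170


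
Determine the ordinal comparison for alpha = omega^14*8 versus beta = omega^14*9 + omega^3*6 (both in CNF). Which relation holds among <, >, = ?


Compare term by term from highest exponent:
alpha = omega^14*8
beta = omega^14*9 + omega^3*6
Term 1: alpha has omega^14*8, beta has omega^14*9
Term 2: alpha has omega^0*0, beta has omega^3*6
Result: alpha < beta

alpha < beta


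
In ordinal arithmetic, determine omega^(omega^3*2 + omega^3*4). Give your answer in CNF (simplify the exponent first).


omega^(omega^3*2 + omega^3*4):
Both terms of the exponent have the same exponent 3, so they merge: omega^3*2 + omega^3*4 = omega^3*(2+4) = omega^3*6.
omega raised to a CNF ordinal is a single CNF term: Result = omega^(omega^3*6)

omega^(omega^3*6)


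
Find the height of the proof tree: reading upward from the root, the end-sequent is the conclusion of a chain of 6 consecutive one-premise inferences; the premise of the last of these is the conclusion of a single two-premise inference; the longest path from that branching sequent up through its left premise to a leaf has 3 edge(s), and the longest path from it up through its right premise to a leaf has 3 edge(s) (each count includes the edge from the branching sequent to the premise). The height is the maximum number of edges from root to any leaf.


Longest path through the left premise: 3 edges (measured from the branching sequent)
Longest path through the right premise: 3 edges
Height of the subtree rooted at the branching sequent: max(3, 3) = 3
The branching sequent sits 6 edges above the root (the chain of one-premise inferences), so height = 3 + 6 = 9

9


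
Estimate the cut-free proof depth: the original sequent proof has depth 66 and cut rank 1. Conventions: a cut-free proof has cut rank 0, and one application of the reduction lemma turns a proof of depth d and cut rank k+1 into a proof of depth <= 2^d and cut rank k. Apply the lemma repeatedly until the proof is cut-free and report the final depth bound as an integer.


Each rank reduction sends depth d to at most 2^d; cut rank r needs r reductions.
2_0(66) = 66
2_1(66) = 2^66 = 73786976294838206464
Cut-free depth bound = 73786976294838206464

73786976294838206464


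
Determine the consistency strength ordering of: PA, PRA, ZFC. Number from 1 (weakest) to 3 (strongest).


Ordering by consistency strength:
1. PRA
2. PA
3. ZFC


PA=2, PRA=1, ZFC=3


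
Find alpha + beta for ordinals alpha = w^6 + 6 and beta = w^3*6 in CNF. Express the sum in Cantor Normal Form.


Ordinal addition (w^6 + 6) + w^3*6:
alpha's leading term has exponent 6 > beta's exponent 3, so it survives.
alpha's tail term has exponent 0 < beta's exponent 3, so it is absorbed by beta.
In ordinal addition, any term followed by a strictly larger-exponent term is absorbed.
Result = w^6 + w^3*6

w^6 + w^3*6


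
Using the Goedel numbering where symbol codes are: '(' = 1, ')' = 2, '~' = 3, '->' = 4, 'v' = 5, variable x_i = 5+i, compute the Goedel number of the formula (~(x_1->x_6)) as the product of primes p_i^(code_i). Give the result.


Formula: (~(x_1->x_6))
Symbol codes: [1, 3, 1, 6, 4, 11, 2, 2]
Primes: [2, 3, 5, 7, 11, 13, 17, 19]
p_1^1 = 2^1 = 2
p_2^3 = 3^3 = 27
p_3^1 = 5^1 = 5
p_4^6 = 7^6 = 117649
p_5^4 = 11^4 = 14641
p_6^11 = 13^11 = 1792160394037
p_7^2 = 17^2 = 289
p_8^2 = 19^2 = 361
Product = 86957023357428362797959690390

86957023357428362797959690390


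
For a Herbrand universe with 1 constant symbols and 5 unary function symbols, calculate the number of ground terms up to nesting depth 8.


Herbrand terms by depth:
Depth 0: 1 constants
Depth 1: 5 new terms (running total: 6)
Depth 2: 25 new terms (running total: 31)
Depth 3: 125 new terms (running total: 156)
Depth 4: 625 new terms (running total: 781)
Depth 5: 3125 new terms (running total: 3906)
Depth 6: 15625 new terms (running total: 19531)
Depth 7: 78125 new terms (running total: 97656)
Depth 8: 390625 new terms (running total: 488281)
Total distinct ground terms = 488281

488281


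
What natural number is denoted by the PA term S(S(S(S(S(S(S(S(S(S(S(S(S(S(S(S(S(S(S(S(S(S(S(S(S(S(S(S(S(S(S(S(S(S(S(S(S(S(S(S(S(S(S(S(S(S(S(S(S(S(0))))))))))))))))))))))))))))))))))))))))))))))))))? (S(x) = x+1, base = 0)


Counting successors applied to 0:
50 applications of S to 0 = 50

50


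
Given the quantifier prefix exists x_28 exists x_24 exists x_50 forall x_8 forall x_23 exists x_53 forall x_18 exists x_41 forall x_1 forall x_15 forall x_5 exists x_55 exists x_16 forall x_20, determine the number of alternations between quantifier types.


Walk the prefix and count type changes:
  position 1: exists -> exists
  position 2: exists -> exists
  position 3: exists -> forall <-- alternation
  position 4: forall -> forall
  position 5: forall -> exists <-- alternation
  position 6: exists -> forall <-- alternation
  position 7: forall -> exists <-- alternation
  position 8: exists -> forall <-- alternation
  position 9: forall -> forall
  position 10: forall -> forall
  position 11: forall -> exists <-- alternation
  position 12: exists -> exists
  position 13: exists -> forall <-- alternation
Total alternations = 7

7


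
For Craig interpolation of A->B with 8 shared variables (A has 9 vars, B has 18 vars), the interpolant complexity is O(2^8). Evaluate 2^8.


Shared atoms = 8
Craig interpolant size bound = 2^8
= 256

256


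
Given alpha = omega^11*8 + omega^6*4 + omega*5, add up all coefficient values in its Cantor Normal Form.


CNF: omega^11*8 + omega^6*4 + omega*5
Coefficients: 8 + 4 + 5 = 17

17


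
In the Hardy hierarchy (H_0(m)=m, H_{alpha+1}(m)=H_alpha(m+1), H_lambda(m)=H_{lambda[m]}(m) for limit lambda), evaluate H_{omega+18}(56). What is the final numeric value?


H_{omega+18}(56):
Unwind the 18 successor steps: H_{omega+18}(56) = H_omega(56+18) = H_omega(74).
H_omega(m) = H_m(m) = m + m = 2m.
Result = 2 * 74 = 148

148


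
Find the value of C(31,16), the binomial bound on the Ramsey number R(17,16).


R(17,16) <= C(17+16-2, 17-1) = C(31, 16)
C(31, 16) = 31! / (16! * 15!)
= 300540195

300540195


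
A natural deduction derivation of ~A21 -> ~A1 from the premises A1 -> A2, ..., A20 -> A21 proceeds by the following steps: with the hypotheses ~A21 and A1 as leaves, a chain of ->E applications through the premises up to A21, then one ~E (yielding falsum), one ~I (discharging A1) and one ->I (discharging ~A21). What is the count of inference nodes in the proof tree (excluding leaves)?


From hypothesis A1, 20 ->E steps along the 20 premises yield A21.
~E with hypothesis ~A21 gives falsum (1 node); ~I discharging A1 gives ~A1 (1 node); ->I discharging ~A21 gives the goal (1 node).
Total = 20 + 3 = 23 inference nodes.

23


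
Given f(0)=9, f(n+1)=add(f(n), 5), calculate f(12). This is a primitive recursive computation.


f(0) = 9
f(1) = add(f(0), 5) = add(9, 5) = 14
f(2) = add(f(1), 5) = add(14, 5) = 19
f(3) = add(f(2), 5) = add(19, 5) = 24
f(4) = add(f(3), 5) = add(24, 5) = 29
f(5) = add(f(4), 5) = add(29, 5) = 34
f(6) = add(f(5), 5) = add(34, 5) = 39
f(7) = add(f(6), 5) = add(39, 5) = 44
f(8) = add(f(7), 5) = add(44, 5) = 49
f(9) = add(f(8), 5) = add(49, 5) = 54
f(10) = add(f(9), 5) = add(54, 5) = 59
f(11) = add(f(10), 5) = add(59, 5) = 64
f(12) = add(f(11), 5) = add(64, 5) = 69


69


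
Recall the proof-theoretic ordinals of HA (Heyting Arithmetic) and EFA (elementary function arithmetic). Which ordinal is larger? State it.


Proof-theoretic ordinal of HA (Heyting Arithmetic): epsilon_0
Proof-theoretic ordinal of EFA (elementary function arithmetic): omega^3
Comparing: omega^3 < epsilon_0.
The larger ordinal is epsilon_0 (from HA (Heyting Arithmetic)).

epsilon_0


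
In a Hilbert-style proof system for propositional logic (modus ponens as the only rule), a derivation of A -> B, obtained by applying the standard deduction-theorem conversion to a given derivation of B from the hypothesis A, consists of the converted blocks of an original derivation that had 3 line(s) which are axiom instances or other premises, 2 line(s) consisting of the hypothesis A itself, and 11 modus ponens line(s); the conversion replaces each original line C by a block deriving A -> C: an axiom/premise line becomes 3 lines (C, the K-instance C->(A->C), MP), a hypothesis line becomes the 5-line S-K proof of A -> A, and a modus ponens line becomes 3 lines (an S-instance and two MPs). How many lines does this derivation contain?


Deduction-theorem conversion, block by block:
- 3 axiom/premise lines -> 3 lines each = 9
- 2 hypothesis lines -> 5 lines each (identity proof A->A) = 10
- 11 MP lines -> 3 lines each (S-instance, MP, MP) = 33
Total = 9 + 10 + 33 = 52 lines.

52
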